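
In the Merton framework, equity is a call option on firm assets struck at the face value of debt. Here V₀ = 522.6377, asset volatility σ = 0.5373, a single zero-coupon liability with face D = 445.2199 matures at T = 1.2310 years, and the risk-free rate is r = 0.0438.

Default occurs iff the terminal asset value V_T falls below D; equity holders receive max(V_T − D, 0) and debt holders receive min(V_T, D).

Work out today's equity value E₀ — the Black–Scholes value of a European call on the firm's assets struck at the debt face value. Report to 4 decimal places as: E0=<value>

E0=167.8947

Equity is a call on the firm's assets struck at D = 445.2199:
d₁ = [ln(V₀/D) + (r + σ²/2)T] / (σ√T)
   = [ln(522.6377/445.2199) + (0.0438 + 0.5·0.5373²)·1.2310] / (0.5373·√1.2310)
   = [0.160320 + 0.231607] / 0.596137 = 0.657446
d₂ = d₁ − σ√T = 0.657446 − 0.596137 = 0.061309
N(d₁) = 0.744553,  N(d₂) = 0.524443,  e^(−rT) = 0.947510
E₀ = V₀·N(d₁) − D·e^(−rT)·N(d₂)
   = 522.6377·0.744553 − 445.2199·0.947510·0.524443 = 167.894748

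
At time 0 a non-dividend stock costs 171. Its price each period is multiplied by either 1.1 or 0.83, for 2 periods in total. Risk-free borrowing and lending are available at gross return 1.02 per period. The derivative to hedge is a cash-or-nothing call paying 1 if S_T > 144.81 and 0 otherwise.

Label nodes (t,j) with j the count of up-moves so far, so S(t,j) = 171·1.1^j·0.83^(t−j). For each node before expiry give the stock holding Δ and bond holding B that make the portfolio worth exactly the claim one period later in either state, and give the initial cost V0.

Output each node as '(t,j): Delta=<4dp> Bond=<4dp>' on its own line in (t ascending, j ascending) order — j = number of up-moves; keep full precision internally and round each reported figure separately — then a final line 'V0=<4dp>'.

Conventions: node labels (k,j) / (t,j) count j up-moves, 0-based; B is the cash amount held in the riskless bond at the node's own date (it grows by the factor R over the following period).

No-arbitrage ⇒ martingale measure with p* = (R−d)/(u−d) = 0.7037.
Terminal payoffs: V(2,0)=0.0000, V(2,1)=1.0000, V(2,2)=1.0000
Node (1,0) S=141.9300: V=(p*·1.0000+(1−p*)·0.0000)/1.02=0.6899; Δ=(1.0000−0.0000)/(156.1230−117.8019)=0.0261; B=V−Δ·S=-3.0138
Node (1,1) S=188.1000: V=(p*·1.0000+(1−p*)·1.0000)/1.02=0.9804; Δ=(1.0000−1.0000)/(206.9100−156.1230)=0.0000; B=V−Δ·S=0.9804
Node (0,0) S=171.0000: V=(p*·0.9804+(1−p*)·0.6899)/1.02=0.8768; Δ=(0.9804−0.6899)/(188.1000−141.9300)=0.0063; B=V−Δ·S=-0.1991
Check: Δ(0,0)·S0 + B(0,0) = 0.8768 = V0.

(0,0): Delta=0.0063 Bond=-0.1991
(1,0): Delta=0.0261 Bond=-3.0138
(1,1): Delta=0.0000 Bond=0.9804
V0=0.8768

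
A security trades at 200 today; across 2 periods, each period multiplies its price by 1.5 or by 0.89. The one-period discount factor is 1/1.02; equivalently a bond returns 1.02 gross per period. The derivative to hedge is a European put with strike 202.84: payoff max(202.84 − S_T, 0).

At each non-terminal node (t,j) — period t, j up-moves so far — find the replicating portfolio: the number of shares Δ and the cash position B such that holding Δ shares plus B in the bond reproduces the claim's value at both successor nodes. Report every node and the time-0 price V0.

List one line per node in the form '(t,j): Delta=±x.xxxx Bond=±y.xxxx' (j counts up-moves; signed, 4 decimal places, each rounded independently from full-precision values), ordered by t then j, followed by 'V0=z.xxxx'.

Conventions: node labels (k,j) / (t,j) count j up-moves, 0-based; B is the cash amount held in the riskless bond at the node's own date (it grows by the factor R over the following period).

(0,0): Delta=-0.2809 Bond=82.6135
(1,0): Delta=-0.4091 Bond=107.0878
(1,1): Delta=0.0000 Bond=0.0000
V0=26.4363

No-arbitrage ⇒ martingale measure with p* = (R−d)/(u−d) = 0.2131.
Payoffs at expiry: V(2,0)=44.4200, V(2,1)=0.0000, V(2,2)=0.0000
Node (1,0) S=178.0000: V=(p*·0.0000+(1−p*)·44.4200)/1.02=34.2681; Δ=(0.0000−44.4200)/(267.0000−158.4200)=-0.4091; B=V−Δ·S=107.0878
Node (1,1) S=300.0000: V=(p*·0.0000+(1−p*)·0.0000)/1.02=0.0000; Δ=(0.0000−0.0000)/(450.0000−267.0000)=0.0000; B=V−Δ·S=0.0000
Node (0,0) S=200.0000: V=(p*·0.0000+(1−p*)·34.2681)/1.02=26.4363; Δ=(0.0000−34.2681)/(300.0000−178.0000)=-0.2809; B=V−Δ·S=82.6135
Verification: the root portfolio costs Δ(0,0)·S0 + B(0,0) = 26.4363, matching V0.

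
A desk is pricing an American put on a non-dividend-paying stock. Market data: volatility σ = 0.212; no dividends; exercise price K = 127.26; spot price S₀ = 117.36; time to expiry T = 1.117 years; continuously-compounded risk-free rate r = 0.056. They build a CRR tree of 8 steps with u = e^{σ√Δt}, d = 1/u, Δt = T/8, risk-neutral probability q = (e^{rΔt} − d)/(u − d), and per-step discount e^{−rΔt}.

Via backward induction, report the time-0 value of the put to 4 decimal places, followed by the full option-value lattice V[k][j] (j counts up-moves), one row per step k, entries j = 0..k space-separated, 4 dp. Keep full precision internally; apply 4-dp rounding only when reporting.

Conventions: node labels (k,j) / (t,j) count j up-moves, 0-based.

price = 13.4287
tree:
13.4287
19.3819 8.3421
27.0956 12.8204 4.4895
34.7242 19.0230 7.5034 1.8801
41.7718 27.0956 12.1375 3.5003 0.4694
48.2826 34.7242 18.8382 6.3680 1.0059 0.0000
54.2975 41.7718 27.0956 11.2186 2.1557 0.0000 0.0000
59.8544 48.2826 34.7242 18.8382 4.6197 0.0000 0.0000 0.0000
64.9880 54.2975 41.7718 27.0956 9.9000 0.0000 0.0000 0.0000 0.0000

Δt=0.13962, u=1.08244, d=0.92384, q=0.52970, disc=e^(-rΔt)=0.99221
k=8 terminal: V=max(K-S,0) → 64.9880 54.2975 41.7718 27.0956 9.9000 0.0000 0.0000 0.0000 0.0000
k=7: j=0 S=67.4056 intr=59.8544 cont=58.8632 V=59.8544[EX]; j=1 S=78.9774 intr=48.2826 cont=47.2914 V=48.2826[EX]; j=2 S=92.5358 intr=34.7242 cont=33.7330 V=34.7242[EX]; j=3 S=108.4218 intr=18.8382 cont=17.8470 V=18.8382[EX]; j=4 S=127.0350 intr=0.2250 cont=4.6197 V=4.6197[hold]; j=5 S=148.8437 intr=0.0000 cont=0.0000 V=0.0000[hold]; j=6 S=174.3963 intr=0.0000 cont=0.0000 V=0.0000[hold]; j=7 S=204.3356 intr=0.0000 cont=0.0000 V=0.0000[hold]
k=6: j=0 S=72.9625 intr=54.2975 cont=53.3064 V=54.2975[EX]; j=1 S=85.4882 intr=41.7718 cont=40.7806 V=41.7718[EX]; j=2 S=100.1644 intr=27.0956 cont=26.1045 V=27.0956[EX]; j=3 S=117.3600 intr=9.9000 cont=11.2186 V=11.2186[hold]; j=4 S=137.5077 intr=0.0000 cont=2.1557 V=2.1557[hold]; j=5 S=161.1142 intr=0.0000 cont=0.0000 V=0.0000[hold]; j=6 S=188.7734 intr=0.0000 cont=0.0000 V=0.0000[hold]
k=5: j=0 S=78.9774 intr=48.2826 cont=47.2914 V=48.2826[EX]; j=1 S=92.5358 intr=34.7242 cont=33.7330 V=34.7242[EX]; j=2 S=108.4218 intr=18.8382 cont=18.5400 V=18.8382[EX]; j=3 S=127.0350 intr=0.2250 cont=6.3680 V=6.3680[hold]; j=4 S=148.8437 intr=0.0000 cont=1.0059 V=1.0059[hold]; j=5 S=174.3963 intr=0.0000 cont=0.0000 V=0.0000[hold]
k=4: j=0 S=85.4882 intr=41.7718 cont=40.7806 V=41.7718[EX]; j=1 S=100.1644 intr=27.0956 cont=26.1045 V=27.0956[EX]; j=2 S=117.3600 intr=9.9000 cont=12.1375 V=12.1375[hold]; j=3 S=137.5077 intr=0.0000 cont=3.5003 V=3.5003[hold]; j=4 S=161.1142 intr=0.0000 cont=0.4694 V=0.4694[hold]
k=3: j=0 S=92.5358 intr=34.7242 cont=33.7330 V=34.7242[EX]; j=1 S=108.4218 intr=18.8382 cont=19.0230 V=19.0230[hold]; j=2 S=127.0350 intr=0.2250 cont=7.5034 V=7.5034[hold]; j=3 S=148.8437 intr=0.0000 cont=1.8801 V=1.8801[hold]
k=2: j=0 S=100.1644 intr=27.0956 cont=26.2016 V=27.0956[EX]; j=1 S=117.3600 intr=9.9000 cont=12.8204 V=12.8204[hold]; j=2 S=137.5077 intr=0.0000 cont=4.4895 V=4.4895[hold]
k=1: j=0 S=108.4218 intr=18.8382 cont=19.3819 V=19.3819[hold]; j=1 S=127.0350 intr=0.2250 cont=8.3421 V=8.3421[hold]
k=0: j=0 S=117.3600 intr=9.9000 cont=13.4287 V=13.4287[hold]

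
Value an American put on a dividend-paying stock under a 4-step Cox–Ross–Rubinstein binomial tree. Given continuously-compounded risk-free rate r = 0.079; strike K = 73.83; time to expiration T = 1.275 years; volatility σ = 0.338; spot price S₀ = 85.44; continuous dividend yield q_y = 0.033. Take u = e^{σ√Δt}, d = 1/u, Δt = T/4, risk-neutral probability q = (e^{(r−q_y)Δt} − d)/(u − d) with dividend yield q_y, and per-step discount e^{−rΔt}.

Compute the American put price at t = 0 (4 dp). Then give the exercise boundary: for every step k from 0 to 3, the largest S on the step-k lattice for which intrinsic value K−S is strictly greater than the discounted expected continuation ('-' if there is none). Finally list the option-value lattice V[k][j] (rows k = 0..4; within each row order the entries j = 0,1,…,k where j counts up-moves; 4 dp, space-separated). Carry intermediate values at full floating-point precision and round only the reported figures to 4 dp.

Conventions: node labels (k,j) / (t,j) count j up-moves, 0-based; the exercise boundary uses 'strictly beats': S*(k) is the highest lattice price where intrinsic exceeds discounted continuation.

price = 5.8588
boundary = - - - 48.1986
tree:
5.8588
9.9734 1.8961
16.4072 3.8193 0.0000
25.6314 7.6935 0.0000 0.0000
34.0047 15.4975 0.0000 0.0000 0.0000

Δt=0.31875  u=1.21025  d=0.82627  q=0.49090  discount=0.97513
step 4 (expiry): payoffs max(K−S,0) = 34.0047 15.4975 0.0000 0.0000 0.0000
step 3: (k=3,j=0): S=48.1986, K−S=25.6314, hold=24.2998 ⇒ V=25.6314 exercise | (k=3,j=1): S=70.5969, K−S=3.2331, hold=7.6935 ⇒ V=7.6935 continue | (k=3,j=2): S=103.4039, K−S=0.0000, hold=0.0000 ⇒ V=0.0000 continue | (k=3,j=3): S=151.4564, K−S=0.0000, hold=0.0000 ⇒ V=0.0000 continue  boundary S*=48.1986
step 2: (k=2,j=0): S=58.3325, K−S=15.4975, hold=16.4072 ⇒ V=16.4072 continue | (k=2,j=1): S=85.4400, K−S=0.0000, hold=3.8193 ⇒ V=3.8193 continue | (k=2,j=2): S=125.1446, K−S=0.0000, hold=0.0000 ⇒ V=0.0000 continue  boundary S*=-
step 1: (k=1,j=0): S=70.5969, K−S=3.2331, hold=9.9734 ⇒ V=9.9734 continue | (k=1,j=1): S=103.4039, K−S=0.0000, hold=1.8961 ⇒ V=1.8961 continue  boundary S*=-
step 0: (k=0,j=0): S=85.4400, K−S=0.0000, hold=5.8588 ⇒ V=5.8588 continue  boundary S*=-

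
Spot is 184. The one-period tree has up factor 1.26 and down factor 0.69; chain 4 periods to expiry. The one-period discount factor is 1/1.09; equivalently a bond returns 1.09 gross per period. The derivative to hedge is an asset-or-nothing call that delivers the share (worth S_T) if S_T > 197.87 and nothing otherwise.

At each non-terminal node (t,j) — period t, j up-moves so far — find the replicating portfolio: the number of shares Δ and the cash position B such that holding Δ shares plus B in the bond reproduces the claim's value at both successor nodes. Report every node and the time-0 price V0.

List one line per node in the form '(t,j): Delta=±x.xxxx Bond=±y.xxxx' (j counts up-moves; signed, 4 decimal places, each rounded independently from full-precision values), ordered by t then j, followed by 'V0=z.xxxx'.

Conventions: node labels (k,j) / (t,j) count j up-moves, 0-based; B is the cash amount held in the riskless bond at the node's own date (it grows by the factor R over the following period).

(0,0): Delta=1.3577 Bond=-95.9649
(1,0): Delta=1.4546 Bond=-116.9078
(1,1): Delta=1.3351 Bond=-99.3716
(2,0): Delta=0.0000 Bond=0.0000
(2,1): Delta=1.7932 Bond=-181.5871
(2,2): Delta=1.2285 Bond=-77.1745
(3,0): Delta=0.0000 Bond=0.0000
(3,1): Delta=0.0000 Bond=0.0000
(3,2): Delta=2.2105 Bond=-282.0501
(3,3): Delta=1.0000 Bond=0.0000
V0=153.8531

Risk-neutral probability p* = (R−d)/(u−d) = (1.09−0.69)/(1.26−0.69) = 0.7018.
Terminal payoffs: V(4,0)=0.0000, V(4,1)=0.0000, V(4,2)=0.0000, V(4,3)=253.9677, V(4,4)=463.7672
Node (3,0) S=60.4457: V=(p*·0.0000+(1−p*)·0.0000)/1.09=0.0000; Δ=(0.0000−0.0000)/(76.1615−41.7075)=0.0000; B=V−Δ·S=0.0000
Node (3,1) S=110.3790: V=(p*·0.0000+(1−p*)·0.0000)/1.09=0.0000; Δ=(0.0000−0.0000)/(139.0776−76.1615)=0.0000; B=V−Δ·S=0.0000
Node (3,2) S=201.5617: V=(p*·253.9677+(1−p*)·0.0000)/1.09=163.5073; Δ=(253.9677−0.0000)/(253.9677−139.0776)=2.2105; B=V−Δ·S=-282.0501
Node (3,3) S=368.0692: V=(p*·463.7672+(1−p*)·253.9677)/1.09=368.0692; Δ=(463.7672−253.9677)/(463.7672−253.9677)=1.0000; B=V−Δ·S=0.0000
Node (2,0) S=87.6024: V=(p*·0.0000+(1−p*)·0.0000)/1.09=0.0000; Δ=(0.0000−0.0000)/(110.3790−60.4457)=0.0000; B=V−Δ·S=0.0000
Node (2,1) S=159.9696: V=(p*·163.5073+(1−p*)·0.0000)/1.09=105.2679; Δ=(163.5073−0.0000)/(201.5617−110.3790)=1.7932; B=V−Δ·S=-181.5871
Node (2,2) S=292.1184: V=(p*·368.0692+(1−p*)·163.5073)/1.09=281.7060; Δ=(368.0692−163.5073)/(368.0692−201.5617)=1.2285; B=V−Δ·S=-77.1745
Node (1,0) S=126.9600: V=(p*·105.2679+(1−p*)·0.0000)/1.09=67.7726; Δ=(105.2679−0.0000)/(159.9696−87.6024)=1.4546; B=V−Δ·S=-116.9078
Node (1,1) S=231.8400: V=(p*·281.7060+(1−p*)·105.2679)/1.09=210.1689; Δ=(281.7060−105.2679)/(292.1184−159.9696)=1.3351; B=V−Δ·S=-99.3716
Node (0,0) S=184.0000: V=(p*·210.1689+(1−p*)·67.7726)/1.09=153.8531; Δ=(210.1689−67.7726)/(231.8400−126.9600)=1.3577; B=V−Δ·S=-95.9649
Check: Δ(0,0)·S0 + B(0,0) = 153.8531 = V0.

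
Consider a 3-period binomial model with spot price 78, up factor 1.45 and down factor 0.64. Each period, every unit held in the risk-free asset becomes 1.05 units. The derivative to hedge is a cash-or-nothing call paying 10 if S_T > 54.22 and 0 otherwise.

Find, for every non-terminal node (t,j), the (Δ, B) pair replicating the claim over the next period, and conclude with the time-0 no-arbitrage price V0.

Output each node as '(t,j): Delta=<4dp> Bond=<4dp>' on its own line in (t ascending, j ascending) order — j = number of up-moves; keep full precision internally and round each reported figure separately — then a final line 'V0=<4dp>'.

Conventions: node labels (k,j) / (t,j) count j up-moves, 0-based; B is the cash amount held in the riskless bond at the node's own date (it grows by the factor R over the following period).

The replicating-portfolio and risk-neutral prices coincide; use p* = (1.05−0.64)/(1.45−0.64) = 0.5062 for the latter.
At maturity the claim pays: V(3,0)=0.0000, V(3,1)=0.0000, V(3,2)=10.0000, V(3,3)=10.0000
Node (2,0) S=31.9488: V=(p*·0.0000+(1−p*)·0.0000)/1.05=0.0000; Δ=(0.0000−0.0000)/(46.3258−20.4472)=0.0000; B=V−Δ·S=0.0000
Node (2,1) S=72.3840: V=(p*·10.0000+(1−p*)·0.0000)/1.05=4.8207; Δ=(10.0000−0.0000)/(104.9568−46.3258)=0.1706; B=V−Δ·S=-7.5250
Node (2,2) S=163.9950: V=(p*·10.0000+(1−p*)·10.0000)/1.05=9.5238; Δ=(10.0000−10.0000)/(237.7928−104.9568)=0.0000; B=V−Δ·S=9.5238
Node (1,0) S=49.9200: V=(p*·4.8207+(1−p*)·0.0000)/1.05=2.3239; Δ=(4.8207−0.0000)/(72.3840−31.9488)=0.1192; B=V−Δ·S=-3.6276
Node (1,1) S=113.1000: V=(p*·9.5238+(1−p*)·4.8207)/1.05=6.8584; Δ=(9.5238−4.8207)/(163.9950−72.3840)=0.0513; B=V−Δ·S=1.0520
Node (0,0) S=78.0000: V=(p*·6.8584+(1−p*)·2.3239)/1.05=4.3992; Δ=(6.8584−2.3239)/(113.1000−49.9200)=0.0718; B=V−Δ·S=-1.1989
Check: Δ(0,0)·S0 + B(0,0) = 4.3992 = V0.

(0,0): Delta=0.0718 Bond=-1.1989
(1,0): Delta=0.1192 Bond=-3.6276
(1,1): Delta=0.0513 Bond=1.0520
(2,0): Delta=0.0000 Bond=0.0000
(2,1): Delta=0.1706 Bond=-7.5250
(2,2): Delta=0.0000 Bond=9.5238
V0=4.3992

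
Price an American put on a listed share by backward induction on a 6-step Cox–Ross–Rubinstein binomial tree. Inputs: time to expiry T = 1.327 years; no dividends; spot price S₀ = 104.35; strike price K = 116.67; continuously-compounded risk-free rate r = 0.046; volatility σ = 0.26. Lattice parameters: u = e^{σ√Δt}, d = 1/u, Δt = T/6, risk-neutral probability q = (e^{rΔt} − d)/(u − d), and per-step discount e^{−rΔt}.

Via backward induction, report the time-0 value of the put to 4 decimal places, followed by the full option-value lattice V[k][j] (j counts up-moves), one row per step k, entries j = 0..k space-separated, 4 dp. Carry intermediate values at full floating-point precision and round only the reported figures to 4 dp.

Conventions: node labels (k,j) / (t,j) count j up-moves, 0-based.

Δt=0.22117, u=1.13006, d=0.88491, q=0.51118, disc=e^(-rΔt)=0.98988
k=6 terminal: V=max(K-S,0) → 66.5656 52.6846 34.9578 12.3200 0.0000 0.0000 0.0000
k=5: j=0 S=56.6211 intr=60.0489 cont=58.8679 V=60.0489[EX]; j=1 S=72.3076 intr=44.3624 cont=43.1814 V=44.3624[EX]; j=2 S=92.3400 intr=24.3300 cont=23.1491 V=24.3300[EX]; j=3 S=117.9221 intr=0.0000 cont=5.9613 V=5.9613[hold]; j=4 S=150.5916 intr=0.0000 cont=0.0000 V=0.0000[hold]; j=5 S=192.3121 intr=0.0000 cont=0.0000 V=0.0000[hold]
k=4: j=0 S=63.9854 intr=52.6846 cont=51.5036 V=52.6846[EX]; j=1 S=81.7122 intr=34.9578 cont=33.7769 V=34.9578[EX]; j=2 S=104.3500 intr=12.3200 cont=14.7891 V=14.7891[hold]; j=3 S=133.2595 intr=0.0000 cont=2.8845 V=2.8845[hold]; j=4 S=170.1781 intr=0.0000 cont=0.0000 V=0.0000[hold]
k=3: j=0 S=72.3076 intr=44.3624 cont=43.1814 V=44.3624[EX]; j=1 S=92.3400 intr=24.3300 cont=24.3985 V=24.3985[hold]; j=2 S=117.9221 intr=0.0000 cont=8.6156 V=8.6156[hold]; j=3 S=150.5916 intr=0.0000 cont=1.3957 V=1.3957[hold]
k=2: j=0 S=81.7122 intr=34.9578 cont=33.8115 V=34.9578[EX]; j=1 S=104.3500 intr=12.3200 cont=16.1653 V=16.1653[hold]; j=2 S=133.2595 intr=0.0000 cont=4.8751 V=4.8751[hold]
k=1: j=0 S=92.3400 intr=24.3300 cont=25.0948 V=25.0948[hold]; j=1 S=117.9221 intr=0.0000 cont=10.2888 V=10.2888[hold]
k=0: j=0 S=104.3500 intr=12.3200 cont=17.3489 V=17.3489[hold]

price = 17.3489
tree:
17.3489
25.0948 10.2888
34.9578 16.1653 4.8751
44.3624 24.3985 8.6156 1.3957
52.6846 34.9578 14.7891 2.8845 0.0000
60.0489 44.3624 24.3300 5.9613 0.0000 0.0000
66.5656 52.6846 34.9578 12.3200 0.0000 0.0000 0.0000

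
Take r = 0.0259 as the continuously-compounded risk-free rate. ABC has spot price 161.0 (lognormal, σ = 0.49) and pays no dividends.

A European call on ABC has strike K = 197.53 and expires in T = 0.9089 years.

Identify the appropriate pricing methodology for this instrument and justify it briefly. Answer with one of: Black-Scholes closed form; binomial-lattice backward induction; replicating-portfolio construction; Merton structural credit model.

framework: Black-Scholes closed form

Key observation: the instrument is a plain European call (strike 197.53) on a lognormal asset; the exact continuous-time formula applies directly.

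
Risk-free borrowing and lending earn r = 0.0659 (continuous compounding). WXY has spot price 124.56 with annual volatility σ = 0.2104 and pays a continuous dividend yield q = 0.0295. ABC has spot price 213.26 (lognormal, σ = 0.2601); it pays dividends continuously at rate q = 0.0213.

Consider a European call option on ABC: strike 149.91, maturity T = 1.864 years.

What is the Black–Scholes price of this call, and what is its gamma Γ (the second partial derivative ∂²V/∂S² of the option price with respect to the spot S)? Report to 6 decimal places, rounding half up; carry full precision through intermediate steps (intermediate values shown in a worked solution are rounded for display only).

price = 75.452560
Γ = 0.001889

σ√T = 0.2601·√1.864 = 0.355110
d₁ = (ln(S/K) + (r−q+σ²/2)T) / (σ√T) = (ln(213.26/149.91) + (0.0659−0.0213+0.2601²/2)·1.864) / 0.355110 = (0.352477 + 0.146186) / 0.355110 = 1.404248
d₂ = d₁ − σ√T = 1.404248 − 0.355110 = 1.049138
e^{−rT} = 0.884407
e^{−qT} = 0.961075
N(d₁) = 0.919878,  N(d₂) = 0.852943
Call price V = S·e^{−qT}·N(d₁) − K·e^{−rT}·N(d₂) = 188.536973 − 113.084414 = 75.452560
φ(d₁) = (1/√(2π))·e^{−d₁²/2} = 0.148838
Γ = e^{−qT}·φ(d₁) / (S·σ·√T) = 0.001889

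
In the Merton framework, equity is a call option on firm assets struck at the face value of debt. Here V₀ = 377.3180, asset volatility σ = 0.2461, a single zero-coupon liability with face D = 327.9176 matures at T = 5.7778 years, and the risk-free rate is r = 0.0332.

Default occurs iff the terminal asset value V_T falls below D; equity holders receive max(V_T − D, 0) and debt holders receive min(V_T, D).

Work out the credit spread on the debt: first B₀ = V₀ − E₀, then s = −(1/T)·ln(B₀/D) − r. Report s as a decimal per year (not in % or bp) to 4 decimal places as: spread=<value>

Work the structural quantities from V₀ = 377.3180 against face 327.9176:
d₁ = [ln(V₀/D) + (r + σ²/2)T] / (σ√T)
   = [ln(377.3180/327.9176) + (0.0332 + 0.5·0.2461²)·5.7778] / (0.2461·√5.7778)
   = [0.140326 + 0.366790] / 0.591552 = 0.857263
d₂ = d₁ − σ√T = 0.857263 − 0.591552 = 0.265711
N(d₁) = 0.804350,  N(d₂) = 0.604769,  e^(−rT) = 0.825453
E₀ = V₀·N(d₁) − D·e^(−rT)·N(d₂)
   = 377.3180·0.804350 − 327.9176·0.825453·0.604769 = 139.796566
B₀ = V₀ − E₀ = 377.3180 − 139.796566 = 237.521434
spread = −(1/T)·ln(B₀/D) − r = −(1/5.7778)·ln(237.521434/327.9176) − 0.0332 = 0.02261787

spread=0.0226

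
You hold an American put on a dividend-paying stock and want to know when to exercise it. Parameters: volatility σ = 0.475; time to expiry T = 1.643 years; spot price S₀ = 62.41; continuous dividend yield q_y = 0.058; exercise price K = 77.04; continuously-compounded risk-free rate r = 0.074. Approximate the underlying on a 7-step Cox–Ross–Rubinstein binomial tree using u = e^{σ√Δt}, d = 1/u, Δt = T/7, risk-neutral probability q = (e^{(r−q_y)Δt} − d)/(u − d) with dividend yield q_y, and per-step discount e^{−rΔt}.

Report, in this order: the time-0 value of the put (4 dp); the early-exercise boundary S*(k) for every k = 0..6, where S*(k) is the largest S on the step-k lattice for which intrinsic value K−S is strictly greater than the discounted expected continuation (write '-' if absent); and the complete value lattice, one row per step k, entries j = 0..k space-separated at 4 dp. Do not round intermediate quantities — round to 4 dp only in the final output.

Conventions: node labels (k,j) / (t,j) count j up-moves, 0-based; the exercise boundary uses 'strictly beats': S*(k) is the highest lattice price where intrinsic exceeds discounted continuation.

Δt=0.23471  u=1.25876  d=0.79443  q=0.45082  discount=0.98278
step 7 (expiry): payoffs max(K−S,0) = 64.5759 57.2910 45.7484 27.4593 0.0000 0.0000 0.0000 0.0000
step 6: (k=6,j=0): S=15.6893, K−S=61.3507, hold=60.2363 ⇒ V=61.3507 exercise | (k=6,j=1): S=24.8592, K−S=52.1808, hold=51.1904 ⇒ V=52.1808 exercise | (k=6,j=2): S=39.3886, K−S=37.6514, hold=36.8575 ⇒ V=37.6514 exercise | (k=6,j=3): S=62.4100, K−S=14.6300, hold=14.8203 ⇒ V=14.8203 continue | (k=6,j=4): S=98.8867, K−S=0.0000, hold=0.0000 ⇒ V=0.0000 continue | (k=6,j=5): S=156.6830, K−S=0.0000, hold=0.0000 ⇒ V=0.0000 continue | (k=6,j=6): S=248.2594, K−S=0.0000, hold=0.0000 ⇒ V=0.0000 continue  boundary S*=39.3886
step 5: (k=5,j=0): S=19.7490, K−S=57.2910, hold=56.2315 ⇒ V=57.2910 exercise | (k=5,j=1): S=31.2916, K−S=45.7484, hold=44.8449 ⇒ V=45.7484 exercise | (k=5,j=2): S=49.5807, K−S=27.4593, hold=26.8875 ⇒ V=27.4593 exercise | (k=5,j=3): S=78.5590, K−S=0.0000, hold=7.9988 ⇒ V=7.9988 continue | (k=5,j=4): S=124.4744, K−S=0.0000, hold=0.0000 ⇒ V=0.0000 continue | (k=5,j=5): S=197.2258, K−S=0.0000, hold=0.0000 ⇒ V=0.0000 continue  boundary S*=49.5807
step 4: (k=4,j=0): S=24.8592, K−S=52.1808, hold=51.1904 ⇒ V=52.1808 exercise | (k=4,j=1): S=39.3886, K−S=37.6514, hold=36.8575 ⇒ V=37.6514 exercise | (k=4,j=2): S=62.4100, K−S=14.6300, hold=18.3643 ⇒ V=18.3643 continue | (k=4,j=3): S=98.8867, K−S=0.0000, hold=4.3171 ⇒ V=4.3171 continue | (k=4,j=4): S=156.6830, K−S=0.0000, hold=0.0000 ⇒ V=0.0000 continue  boundary S*=39.3886
step 3: (k=3,j=0): S=31.2916, K−S=45.7484, hold=44.8449 ⇒ V=45.7484 exercise | (k=3,j=1): S=49.5807, K−S=27.4593, hold=28.4577 ⇒ V=28.4577 continue | (k=3,j=2): S=78.5590, K−S=0.0000, hold=11.8243 ⇒ V=11.8243 continue | (k=3,j=3): S=124.4744, K−S=0.0000, hold=2.3300 ⇒ V=2.3300 continue  boundary S*=31.2916
step 2: (k=2,j=0): S=39.3886, K−S=37.6514, hold=37.2998 ⇒ V=37.6514 exercise | (k=2,j=1): S=62.4100, K−S=14.6300, hold=20.5981 ⇒ V=20.5981 continue | (k=2,j=2): S=98.8867, K−S=0.0000, hold=7.4142 ⇒ V=7.4142 continue  boundary S*=39.3886
step 1: (k=1,j=0): S=49.5807, K−S=27.4593, hold=29.4474 ⇒ V=29.4474 continue | (k=1,j=1): S=78.5590, K−S=0.0000, hold=14.4021 ⇒ V=14.4021 continue  boundary S*=-
step 0: (k=0,j=0): S=62.4100, K−S=14.6300, hold=22.2744 ⇒ V=22.2744 continue  boundary S*=-

price = 22.2744
boundary = - - 39.3886 31.2916 39.3886 49.5807 39.3886
tree:
22.2744
29.4474 14.4021
37.6514 20.5981 7.4142
45.7484 28.4577 11.8243 2.3300
52.1808 37.6514 18.3643 4.3171 0.0000
57.2910 45.7484 27.4593 7.9988 0.0000 0.0000
61.3507 52.1808 37.6514 14.8203 0.0000 0.0000 0.0000
64.5759 57.2910 45.7484 27.4593 0.0000 0.0000 0.0000 0.0000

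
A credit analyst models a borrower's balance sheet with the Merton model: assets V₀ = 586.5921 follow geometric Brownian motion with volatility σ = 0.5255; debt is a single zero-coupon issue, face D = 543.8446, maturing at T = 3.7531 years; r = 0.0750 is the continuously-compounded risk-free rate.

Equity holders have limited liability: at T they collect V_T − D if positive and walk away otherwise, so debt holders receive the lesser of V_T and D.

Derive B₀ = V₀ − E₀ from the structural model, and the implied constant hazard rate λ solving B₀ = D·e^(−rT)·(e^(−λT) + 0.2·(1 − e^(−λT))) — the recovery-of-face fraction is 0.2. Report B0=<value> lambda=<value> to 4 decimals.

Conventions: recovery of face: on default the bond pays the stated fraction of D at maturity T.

B0=293.7633 lambda=0.1170

Apply the equity-as-call identities (strike 543.8446, horizon 3.7531 years):
d₁ = [ln(V₀/D) + (r + σ²/2)T] / (σ√T)
   = [ln(586.5921/543.8446) + (0.0750 + 0.5·0.5255²)·3.7531] / (0.5255·√3.7531)
   = [0.075666 + 0.799692] / 1.018047 = 0.859841
d₂ = d₁ − σ√T = 0.859841 − 1.018047 = -0.158206
N(d₁) = 0.805062,  N(d₂) = 0.437147,  e^(−rT) = 0.754664
E₀ = V₀·N(d₁) − D·e^(−rT)·N(d₂)
   = 586.5921·0.805062 − 543.8446·0.754664·0.437147 = 292.828817
B₀ = V₀ − E₀ = 586.5921 − 292.828817 = 293.763283
e^(−λT) = (B₀·e^(rT)/D − 0.2)/(1 − 0.2) = (293.7633·1.325093/543.8446 − 0.2)/0.8 = 0.64470328
λ = −ln(0.64470328)/3.7531 = 0.116961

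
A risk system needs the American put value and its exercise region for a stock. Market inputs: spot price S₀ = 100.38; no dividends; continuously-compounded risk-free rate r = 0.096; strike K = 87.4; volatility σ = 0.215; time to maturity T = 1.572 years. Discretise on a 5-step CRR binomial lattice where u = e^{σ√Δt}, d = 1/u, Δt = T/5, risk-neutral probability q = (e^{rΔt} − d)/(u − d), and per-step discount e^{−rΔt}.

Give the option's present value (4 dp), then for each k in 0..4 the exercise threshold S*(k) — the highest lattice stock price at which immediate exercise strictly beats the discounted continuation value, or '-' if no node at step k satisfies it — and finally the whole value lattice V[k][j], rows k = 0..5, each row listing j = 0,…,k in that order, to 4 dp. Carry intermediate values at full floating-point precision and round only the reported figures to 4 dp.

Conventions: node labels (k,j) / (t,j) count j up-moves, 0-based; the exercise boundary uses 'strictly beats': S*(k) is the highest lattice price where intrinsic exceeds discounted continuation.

params: Δt=0.31440 u=1.12812 d=0.88643 q=0.59668 e^(-rΔt)=0.97027
t_5 payoffs: 32.4625 17.4834 0.0000 0.0000 0.0000 0.0000
t_4: node(4,0) S=61.9761 payoff=25.4239 vs cont=22.8254 → 25.4239 [stop]  node(4,1) S=78.8743 payoff=8.5257 vs cont=6.8417 → 8.5257 [stop]  node(4,2) S=100.3800 payoff=0.0000 vs cont=0.0000 → 0.0000 [wait]  node(4,3) S=127.7493 payoff=0.0000 vs cont=0.0000 → 0.0000 [wait]  node(4,4) S=162.5811 payoff=0.0000 vs cont=0.0000 → 0.0000 [wait]  ⇒ S*(4)=78.8743
t_3: node(3,0) S=69.9166 payoff=17.4834 vs cont=14.8849 → 17.4834 [stop]  node(3,1) S=88.9798 payoff=0.0000 vs cont=3.3363 → 3.3363 [wait]  node(3,2) S=113.2408 payoff=0.0000 vs cont=0.0000 → 0.0000 [wait]  node(3,3) S=144.1167 payoff=0.0000 vs cont=0.0000 → 0.0000 [wait]  ⇒ S*(3)=69.9166
t_2: node(2,0) S=78.8743 payoff=8.5257 vs cont=8.7733 → 8.7733 [wait]  node(2,1) S=100.3800 payoff=0.0000 vs cont=1.3056 → 1.3056 [wait]  node(2,2) S=127.7493 payoff=0.0000 vs cont=0.0000 → 0.0000 [wait]  ⇒ S*(2)=-
t_1: node(1,0) S=88.9798 payoff=0.0000 vs cont=4.1891 → 4.1891 [wait]  node(1,1) S=113.2408 payoff=0.0000 vs cont=0.5109 → 0.5109 [wait]  ⇒ S*(1)=-
t_0: node(0,0) S=100.3800 payoff=0.0000 vs cont=1.9351 → 1.9351 [wait]  ⇒ S*(0)=-

price = 1.9351
boundary = - - - 69.9166 78.8743
tree:
1.9351
4.1891 0.5109
8.7733 1.3056 0.0000
17.4834 3.3363 0.0000 0.0000
25.4239 8.5257 0.0000 0.0000 0.0000
32.4625 17.4834 0.0000 0.0000 0.0000 0.0000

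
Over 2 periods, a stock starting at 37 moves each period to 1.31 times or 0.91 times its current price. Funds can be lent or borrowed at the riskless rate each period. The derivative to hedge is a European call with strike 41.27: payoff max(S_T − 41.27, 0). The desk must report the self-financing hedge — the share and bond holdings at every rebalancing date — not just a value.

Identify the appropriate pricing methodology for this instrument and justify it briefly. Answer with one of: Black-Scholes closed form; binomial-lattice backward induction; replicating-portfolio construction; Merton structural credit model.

Key observation: the task asks for the hedge itself — share and bond holdings at every node of the 2-period tree on spot 37 with factors 1.31/0.91 — which is exactly what the replicating-portfolio construction produces.

framework: replicating-portfolio construction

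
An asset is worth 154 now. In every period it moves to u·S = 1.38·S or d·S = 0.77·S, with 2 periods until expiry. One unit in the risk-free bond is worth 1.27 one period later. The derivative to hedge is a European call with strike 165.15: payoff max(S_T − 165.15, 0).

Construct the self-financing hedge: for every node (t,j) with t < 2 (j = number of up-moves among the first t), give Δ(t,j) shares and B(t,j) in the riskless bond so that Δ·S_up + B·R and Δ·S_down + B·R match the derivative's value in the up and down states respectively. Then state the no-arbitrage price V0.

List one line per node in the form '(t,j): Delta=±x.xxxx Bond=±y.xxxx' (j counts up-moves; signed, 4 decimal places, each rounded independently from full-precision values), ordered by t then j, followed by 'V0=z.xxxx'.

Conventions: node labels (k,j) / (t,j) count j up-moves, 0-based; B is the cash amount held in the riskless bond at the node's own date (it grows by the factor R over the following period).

(0,0): Delta=0.8803 Bond=-82.1933
(1,0): Delta=0.0000 Bond=0.0000
(1,1): Delta=0.9884 Bond=-127.3503
V0=53.3723

Risk-neutral probability p* = (R−d)/(u−d) = (1.27−0.77)/(1.38−0.77) = 0.8197.
Payoffs at expiry: V(2,0)=0.0000, V(2,1)=0.0000, V(2,2)=128.1276
Node (1,0) S=118.5800: V=(p*·0.0000+(1−p*)·0.0000)/1.27=0.0000; Δ=(0.0000−0.0000)/(163.6404−91.3066)=0.0000; B=V−Δ·S=0.0000
Node (1,1) S=212.5200: V=(p*·128.1276+(1−p*)·0.0000)/1.27=82.6950; Δ=(128.1276−0.0000)/(293.2776−163.6404)=0.9884; B=V−Δ·S=-127.3503
Node (0,0) S=154.0000: V=(p*·82.6950+(1−p*)·0.0000)/1.27=53.3723; Δ=(82.6950−0.0000)/(212.5200−118.5800)=0.8803; B=V−Δ·S=-82.1933
Sanity check at the root: Δ(0,0)·S0 + B(0,0) reproduces V0 = 53.3723.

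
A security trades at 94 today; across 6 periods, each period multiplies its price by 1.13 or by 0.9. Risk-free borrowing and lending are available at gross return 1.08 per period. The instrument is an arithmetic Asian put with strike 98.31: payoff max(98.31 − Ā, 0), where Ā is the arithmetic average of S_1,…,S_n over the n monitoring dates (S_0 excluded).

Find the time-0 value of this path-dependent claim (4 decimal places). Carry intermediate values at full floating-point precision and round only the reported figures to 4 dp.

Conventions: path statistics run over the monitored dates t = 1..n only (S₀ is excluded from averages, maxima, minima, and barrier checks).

Risk-neutral up-probability p* = (R−d)/(u−d) = (1.08−0.9)/(1.13−0.9) = 0.7826; the claim prices as the p*-weighted sum of path payoffs discounted by R^6.
Enumerate all 2^6 = 64 price paths (U = up ×1.13, D = down ×0.9); each path with k up-moves has probability p*^k·(1−p*)^(6−k).
DDDDDD: Ā=66.0668, payoff=32.2432, prob=0.000106
UDDDDD: Ā=82.9506, payoff=15.3594, prob=0.000380
DUDDDD: Ā=79.3472, payoff=18.9628, prob=0.000380
UUDDDD: Ā=99.6249, payoff=0.0000, prob=0.001368
DDUDDD: Ā=76.1042, payoff=22.2058, prob=0.000380
UDUDDD: Ā=95.5531, payoff=2.7569, prob=0.001368
DUUDDD: Ā=91.9498, payoff=6.3602, prob=0.001368
UUUDDD: Ā=115.4480, payoff=0.0000, prob=0.004924
DDDUDD: Ā=73.1855, payoff=25.1245, prob=0.000380
UDDUDD: Ā=91.8885, payoff=6.4215, prob=0.001368
DUDUDD: Ā=88.2852, payoff=10.0248, prob=0.001368
UUDUDD: Ā=110.8469, payoff=0.0000, prob=0.004924
DDUUDD: Ā=85.0422, payoff=13.2678, prob=0.001368
UDUUDD: Ā=106.7752, payoff=0.0000, prob=0.004924
DUUUDD: Ā=103.1718, payoff=0.0000, prob=0.004924
UUUUDD: Ā=129.5380, payoff=0.0000, prob=0.017728
DDDDUD: Ā=70.5587, payoff=27.7513, prob=0.000380
UDDDUD: Ā=88.5904, payoff=9.7196, prob=0.001368
DUDDUD: Ā=84.9870, payoff=13.3230, prob=0.001368
UUDDUD: Ā=106.7059, payoff=0.0000, prob=0.004924
DDUDUD: Ā=81.7440, payoff=16.5660, prob=0.001368
UDUDUD: Ā=102.6342, payoff=0.0000, prob=0.004924
DUUDUD: Ā=99.0308, payoff=0.0000, prob=0.004924
UUUDUD: Ā=124.3387, payoff=0.0000, prob=0.017728
DDDUUD: Ā=78.8253, payoff=19.4847, prob=0.001368
UDDUUD: Ā=98.9696, payoff=0.0000, prob=0.004924
DUDUUD: Ā=95.3663, payoff=2.9437, prob=0.004924
UUDUUD: Ā=119.7376, payoff=0.0000, prob=0.017728
DDUUUD: Ā=92.1233, payoff=6.1867, prob=0.004924
UDUUUD: Ā=115.6659, payoff=0.0000, prob=0.017728
DUUUUD: Ā=112.0625, payoff=0.0000, prob=0.017728
UUUUUD: Ā=140.7007, payoff=0.0000, prob=0.063821
DDDDDU: Ā=68.1946, payoff=30.1154, prob=0.000380
UDDDDU: Ā=85.6220, payoff=12.6880, prob=0.001368
DUDDDU: Ā=82.0187, payoff=16.2913, prob=0.001368
UUDDDU: Ā=102.9791, payoff=0.0000, prob=0.004924
DDUDDU: Ā=78.7757, payoff=19.5343, prob=0.001368
UDUDDU: Ā=98.9073, payoff=0.0000, prob=0.004924
DUUDDU: Ā=95.3040, payoff=3.0060, prob=0.004924
UUUDDU: Ā=119.6594, payoff=0.0000, prob=0.017728
DDDUDU: Ā=75.8570, payoff=22.4530, prob=0.001368
UDDUDU: Ā=95.2427, payoff=3.0673, prob=0.004924
DUDUDU: Ā=91.6394, payoff=6.6706, prob=0.004924
UUDUDU: Ā=115.0583, payoff=0.0000, prob=0.017728
DDUUDU: Ā=88.3964, payoff=9.9136, prob=0.004924
UDUUDU: Ā=110.9865, payoff=0.0000, prob=0.017728
DUUUDU: Ā=107.3832, payoff=0.0000, prob=0.017728
UUUUDU: Ā=134.8256, payoff=0.0000, prob=0.063821
DDDDUU: Ā=73.2302, payoff=25.0798, prob=0.001368
UDDDUU: Ā=91.9446, payoff=6.3654, prob=0.004924
DUDDUU: Ā=88.3412, payoff=9.9688, prob=0.004924
UUDDUU: Ā=110.9173, payoff=0.0000, prob=0.017728
DDUDUU: Ā=85.0982, payoff=13.2118, prob=0.004924
UDUDUU: Ā=106.8456, payoff=0.0000, prob=0.017728
DUUDUU: Ā=103.2422, payoff=0.0000, prob=0.017728
UUUDUU: Ā=129.6263, payoff=0.0000, prob=0.063821
DDDUUU: Ā=82.1795, payoff=16.1305, prob=0.004924
UDDUUU: Ā=103.1810, payoff=0.0000, prob=0.017728
DUDUUU: Ā=99.5776, payoff=0.0000, prob=0.017728
UUDUUU: Ā=125.0253, payoff=0.0000, prob=0.063821
DDUUUU: Ā=96.3346, payoff=1.9754, prob=0.017728
UDUUUU: Ā=120.9535, payoff=0.0000, prob=0.063821
DUUUUU: Ā=117.3502, payoff=0.0000, prob=0.063821
UUUUUU: Ā=147.3396, payoff=0.0000, prob=0.229757
Price = Σ prob·payoff / R^6 = 0.738245 / 1.586874 = 0.4652

price = 0.4652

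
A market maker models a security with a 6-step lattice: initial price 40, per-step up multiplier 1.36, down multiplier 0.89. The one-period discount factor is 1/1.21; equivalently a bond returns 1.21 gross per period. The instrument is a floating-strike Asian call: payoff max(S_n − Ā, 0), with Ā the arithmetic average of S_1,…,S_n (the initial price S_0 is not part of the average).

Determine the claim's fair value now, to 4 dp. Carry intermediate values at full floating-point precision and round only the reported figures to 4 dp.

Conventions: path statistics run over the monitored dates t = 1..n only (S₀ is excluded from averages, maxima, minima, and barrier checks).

No-arbitrage gives p* = (R−d)/(u−d) = 0.6809: enumerate every path, weight its payoff by its p*-probability, and discount by R^6.
Enumerate all 2^6 = 64 price paths (U = up ×1.36, D = down ×0.89); each path with k up-moves has probability p*^k·(1−p*)^(6−k).
DDDDDD: Ā=27.1325, payoff=0.0000, prob=0.001057
UDDDDD: Ā=41.4609, payoff=0.0000, prob=0.002254
DUDDDD: Ā=38.3276, payoff=0.0000, prob=0.002254
UUDDDD: Ā=58.5680, payoff=0.0000, prob=0.004809
DDUDDD: Ā=35.5389, payoff=0.0000, prob=0.002254
UDUDDD: Ā=54.3067, payoff=0.0000, prob=0.004809
DUUDDD: Ā=51.1734, payoff=0.0000, prob=0.004809
UUUDDD: Ā=78.1975, payoff=0.0000, prob=0.010260
DDDUDD: Ā=33.0570, payoff=0.0000, prob=0.002254
UDDUDD: Ā=50.5141, payoff=0.0000, prob=0.004809
DUDUDD: Ā=47.3808, payoff=0.0000, prob=0.004809
UUDUDD: Ā=72.4021, payoff=0.0000, prob=0.010260
DDUUDD: Ā=44.5921, payoff=1.8271, prob=0.004809
UDUUDD: Ā=68.1407, payoff=2.7920, prob=0.010260
DUUUDD: Ā=65.0074, payoff=5.9253, prob=0.010260
UUUUDD: Ā=99.3372, payoff=9.0544, prob=0.021887
DDDDUD: Ā=30.8481, payoff=0.0000, prob=0.002254
UDDDUD: Ā=47.1387, payoff=0.0000, prob=0.004809
DUDDUD: Ā=44.0054, payoff=2.4139, prob=0.004809
UUDDUD: Ā=67.2442, payoff=3.6886, prob=0.010260
DDUDUD: Ā=41.2167, payoff=5.2025, prob=0.004809
UDUDUD: Ā=62.9828, payoff=7.9499, prob=0.010260
DUUDUD: Ā=59.8495, payoff=11.0833, prob=0.010260
UUUDUD: Ā=91.4554, payoff=16.9362, prob=0.021887
DDDUUD: Ā=38.7348, payoff=7.6844, prob=0.004809
UDDUUD: Ā=59.1902, payoff=11.7425, prob=0.010260
DUDUUD: Ā=56.0569, payoff=14.8758, prob=0.010260
UUDUUD: Ā=85.6600, payoff=22.7316, prob=0.021887
DDUUUD: Ā=53.2682, payoff=17.6645, prob=0.010260
UDUUUD: Ā=81.3987, payoff=26.9930, prob=0.021887
DUUUUD: Ā=78.2653, payoff=30.1263, prob=0.021887
UUUUUD: Ā=119.5964, payoff=46.0357, prob=0.046693
DDDDDU: Ā=28.8822, payoff=1.4951, prob=0.002254
UDDDDU: Ā=44.1346, payoff=2.2846, prob=0.004809
DUDDDU: Ā=41.0013, payoff=5.4180, prob=0.004809
UUDDDU: Ā=62.6536, payoff=8.2791, prob=0.010260
DDUDDU: Ā=38.2126, payoff=8.2066, prob=0.004809
UDUDDU: Ā=58.3923, payoff=12.5405, prob=0.010260
DUUDDU: Ā=55.2589, payoff=15.6738, prob=0.010260
UUUDDU: Ā=84.4406, payoff=23.9510, prob=0.021887
DDDUDU: Ā=35.7307, payoff=10.6885, prob=0.004809
UDDUDU: Ā=54.5997, payoff=16.3331, prob=0.010260
DUDUDU: Ā=51.4664, payoff=19.4664, prob=0.010260
UUDUDU: Ā=78.6452, payoff=29.7464, prob=0.021887
DDUUDU: Ā=48.6777, payoff=22.2551, prob=0.010260
UDUUDU: Ā=74.3839, payoff=34.0077, prob=0.021887
DUUUDU: Ā=71.2506, payoff=37.1411, prob=0.021887
UUUUDU: Ā=108.8772, payoff=56.7549, prob=0.046693
DDDDUU: Ā=33.5218, payoff=12.8974, prob=0.004809
UDDDUU: Ā=51.2243, payoff=19.7085, prob=0.010260
DUDDUU: Ā=48.0910, payoff=22.8418, prob=0.010260
UUDDUU: Ā=73.4873, payoff=34.9043, prob=0.021887
DDUDUU: Ā=45.3023, payoff=25.6305, prob=0.010260
UDUDUU: Ā=69.2260, payoff=39.1656, prob=0.021887
DUUDUU: Ā=66.0926, payoff=42.2990, prob=0.021887
UUUDUU: Ā=100.9955, payoff=64.6366, prob=0.046693
DDDUUU: Ā=42.8204, payoff=28.1124, prob=0.010260
UDDUUU: Ā=65.4334, payoff=42.9582, prob=0.021887
DUDUUU: Ā=62.3000, payoff=46.0916, prob=0.021887
UUDUUU: Ā=95.2001, payoff=70.4320, prob=0.046693
DDUUUU: Ā=59.5114, payoff=48.8802, prob=0.021887
UDUUUU: Ā=90.9387, payoff=74.6934, prob=0.046693
DUUUUU: Ā=87.8054, payoff=77.8267, prob=0.046693
UUUUUU: Ā=134.1745, payoff=118.9262, prob=0.099612
Price = Σ prob·payoff / R^6 = 43.700254 / 3.138428 = 13.9242

price = 13.9242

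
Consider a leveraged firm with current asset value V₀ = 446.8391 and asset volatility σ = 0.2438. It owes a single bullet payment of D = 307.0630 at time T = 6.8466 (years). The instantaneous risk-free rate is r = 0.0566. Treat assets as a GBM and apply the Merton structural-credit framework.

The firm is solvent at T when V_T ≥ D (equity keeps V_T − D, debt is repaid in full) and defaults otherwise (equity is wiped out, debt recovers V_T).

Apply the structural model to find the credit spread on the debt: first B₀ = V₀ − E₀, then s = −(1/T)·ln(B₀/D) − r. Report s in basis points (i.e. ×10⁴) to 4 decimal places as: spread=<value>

Equity is a call on the firm's assets struck at D = 307.0630:
d₁ = [ln(V₀/D) + (r + σ²/2)T] / (σ√T)
   = [ln(446.8391/307.0630) + (0.0566 + 0.5·0.2438²)·6.8466] / (0.2438·√6.8466)
   = [0.375146 + 0.590993] / 0.637927 = 1.514497
d₂ = d₁ − σ√T = 1.514497 − 0.637927 = 0.876569
N(d₁) = 0.935050,  N(d₂) = 0.809640,  e^(−rT) = 0.678740
E₀ = V₀·N(d₁) − D·e^(−rT)·N(d₂)
   = 446.8391·0.935050 − 307.0630·0.678740·0.809640 = 249.075167
B₀ = V₀ − E₀ = 446.8391 − 249.075167 = 197.763933
spread = −(1/T)·ln(B₀/D) − r = −(1/6.8466)·ln(197.763933/307.0630) − 0.0566 = 0.00766239
in basis points: 0.00766239 × 10⁴ = 76.6239 bp

spread=76.6239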